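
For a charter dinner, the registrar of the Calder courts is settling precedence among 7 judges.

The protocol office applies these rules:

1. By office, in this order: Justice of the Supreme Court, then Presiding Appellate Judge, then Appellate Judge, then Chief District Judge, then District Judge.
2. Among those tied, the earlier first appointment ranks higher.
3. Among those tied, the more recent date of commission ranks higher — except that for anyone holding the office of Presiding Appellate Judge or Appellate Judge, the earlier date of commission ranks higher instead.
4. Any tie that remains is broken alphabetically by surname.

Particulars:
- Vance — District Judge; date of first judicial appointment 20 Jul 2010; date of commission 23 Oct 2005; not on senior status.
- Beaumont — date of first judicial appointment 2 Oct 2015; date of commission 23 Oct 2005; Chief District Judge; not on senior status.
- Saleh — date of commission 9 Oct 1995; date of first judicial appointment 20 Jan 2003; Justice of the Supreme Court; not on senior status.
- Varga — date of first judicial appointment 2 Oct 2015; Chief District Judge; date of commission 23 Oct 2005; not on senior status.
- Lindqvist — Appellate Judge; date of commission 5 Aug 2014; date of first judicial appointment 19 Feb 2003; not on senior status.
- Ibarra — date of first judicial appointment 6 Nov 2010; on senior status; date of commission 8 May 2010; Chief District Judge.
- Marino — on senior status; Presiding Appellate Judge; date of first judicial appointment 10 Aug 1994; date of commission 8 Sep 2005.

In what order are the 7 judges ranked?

Saleh, Marino, Lindqvist, Ibarra, Beaumont, Varga, Vance

By office: Saleh (Justice of the Supreme Court); then Marino (Presiding Appellate Judge); then Lindqvist (Appellate Judge); then Ibarra, Beaumont and Varga (Chief District Judge); then Vance (District Judge).
Among Ibarra, Beaumont and Varga, by date of first judicial appointment (earlier first): Ibarra (6 Nov 2010) before Beaumont and Varga (2 Oct 2015).
Beaumont and Varga both have date of commission 23 Oct 2005, so the next rule applies.
Among Beaumont and Varga, alphabetically by surname: Beaumont before Varga.
Full order: Saleh, Marino, Lindqvist, Ibarra, Beaumont, Varga, Vance.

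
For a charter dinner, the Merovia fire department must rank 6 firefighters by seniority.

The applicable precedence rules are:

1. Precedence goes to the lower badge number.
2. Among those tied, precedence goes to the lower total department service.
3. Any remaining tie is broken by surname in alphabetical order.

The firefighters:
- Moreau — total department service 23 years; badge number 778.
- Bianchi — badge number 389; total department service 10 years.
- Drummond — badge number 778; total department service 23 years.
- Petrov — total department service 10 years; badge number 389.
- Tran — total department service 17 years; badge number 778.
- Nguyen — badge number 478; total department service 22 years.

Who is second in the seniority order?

By badge number (lower first): Bianchi and Petrov (both 389); then Nguyen (478); then Tran, Drummond and Moreau (each 778).
Bianchi and Petrov both have total department service 10 years, so the next rule applies.
Among Bianchi and Petrov, alphabetically by surname: Bianchi before Petrov.
Among Tran, Drummond and Moreau, by total department service (lower first): Tran (17 years) before Drummond and Moreau (23 years).
Among Drummond and Moreau, alphabetically by surname: Drummond before Moreau.
Order: Bianchi, Petrov, Nguyen, Tran, Drummond, Moreau.

Petrov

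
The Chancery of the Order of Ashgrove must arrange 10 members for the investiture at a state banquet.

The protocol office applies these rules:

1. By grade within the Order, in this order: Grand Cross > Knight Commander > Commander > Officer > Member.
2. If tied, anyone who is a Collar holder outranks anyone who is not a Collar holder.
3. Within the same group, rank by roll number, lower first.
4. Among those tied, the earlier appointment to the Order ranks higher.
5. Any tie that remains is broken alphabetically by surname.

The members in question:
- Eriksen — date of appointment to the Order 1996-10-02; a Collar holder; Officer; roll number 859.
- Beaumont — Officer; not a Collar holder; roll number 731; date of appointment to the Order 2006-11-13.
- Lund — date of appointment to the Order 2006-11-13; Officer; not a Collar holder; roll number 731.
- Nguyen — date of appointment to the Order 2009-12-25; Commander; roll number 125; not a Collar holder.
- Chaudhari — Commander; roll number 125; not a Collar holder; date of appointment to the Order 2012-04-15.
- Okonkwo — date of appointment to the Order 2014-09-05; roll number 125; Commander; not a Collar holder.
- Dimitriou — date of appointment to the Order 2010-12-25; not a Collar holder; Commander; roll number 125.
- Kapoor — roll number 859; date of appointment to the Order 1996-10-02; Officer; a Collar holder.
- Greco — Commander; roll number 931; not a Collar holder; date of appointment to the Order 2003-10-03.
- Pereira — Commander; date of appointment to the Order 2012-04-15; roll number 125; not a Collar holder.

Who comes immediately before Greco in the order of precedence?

By grade within the Order: Nguyen, Dimitriou, Chaudhari, Pereira, Okonkwo and Greco (Commander); then Eriksen, Kapoor, Beaumont and Lund (Officer).
Nguyen, Dimitriou, Chaudhari, Pereira, Okonkwo and Greco are each not a Collar holder, so the next rule applies.
Among Nguyen, Dimitriou, Chaudhari, Pereira, Okonkwo and Greco, by roll number (lower first): Nguyen, Dimitriou, Chaudhari, Pereira and Okonkwo (125) before Greco (931).
Among Nguyen, Dimitriou, Chaudhari, Pereira and Okonkwo, by date of appointment to the Order (earlier first): Nguyen (2009-12-25) before Dimitriou (2010-12-25) before Chaudhari and Pereira (2012-04-15) before Okonkwo (2014-09-05).
Among Chaudhari and Pereira, alphabetically by surname: Chaudhari before Pereira.
Among Eriksen, Kapoor, Beaumont and Lund, a Collar holder before not a Collar holder: Eriksen and Kapoor (a Collar holder) before Beaumont and Lund (not a Collar holder).
Eriksen and Kapoor both have roll number 859, so the next rule applies.
Eriksen and Kapoor both have date of appointment to the Order 1996-10-02, so the next rule applies.
Among Eriksen and Kapoor, alphabetically by surname: Eriksen before Kapoor.
Beaumont and Lund both have roll number 731, so the next rule applies.
Beaumont and Lund both have date of appointment to the Order 2006-11-13, so the next rule applies.
Among Beaumont and Lund, alphabetically by surname: Beaumont before Lund.
Order: Nguyen, Dimitriou, Chaudhari, Pereira, Okonkwo, Greco, Eriksen, Kapoor, Beaumont, Lund.

Okonkwo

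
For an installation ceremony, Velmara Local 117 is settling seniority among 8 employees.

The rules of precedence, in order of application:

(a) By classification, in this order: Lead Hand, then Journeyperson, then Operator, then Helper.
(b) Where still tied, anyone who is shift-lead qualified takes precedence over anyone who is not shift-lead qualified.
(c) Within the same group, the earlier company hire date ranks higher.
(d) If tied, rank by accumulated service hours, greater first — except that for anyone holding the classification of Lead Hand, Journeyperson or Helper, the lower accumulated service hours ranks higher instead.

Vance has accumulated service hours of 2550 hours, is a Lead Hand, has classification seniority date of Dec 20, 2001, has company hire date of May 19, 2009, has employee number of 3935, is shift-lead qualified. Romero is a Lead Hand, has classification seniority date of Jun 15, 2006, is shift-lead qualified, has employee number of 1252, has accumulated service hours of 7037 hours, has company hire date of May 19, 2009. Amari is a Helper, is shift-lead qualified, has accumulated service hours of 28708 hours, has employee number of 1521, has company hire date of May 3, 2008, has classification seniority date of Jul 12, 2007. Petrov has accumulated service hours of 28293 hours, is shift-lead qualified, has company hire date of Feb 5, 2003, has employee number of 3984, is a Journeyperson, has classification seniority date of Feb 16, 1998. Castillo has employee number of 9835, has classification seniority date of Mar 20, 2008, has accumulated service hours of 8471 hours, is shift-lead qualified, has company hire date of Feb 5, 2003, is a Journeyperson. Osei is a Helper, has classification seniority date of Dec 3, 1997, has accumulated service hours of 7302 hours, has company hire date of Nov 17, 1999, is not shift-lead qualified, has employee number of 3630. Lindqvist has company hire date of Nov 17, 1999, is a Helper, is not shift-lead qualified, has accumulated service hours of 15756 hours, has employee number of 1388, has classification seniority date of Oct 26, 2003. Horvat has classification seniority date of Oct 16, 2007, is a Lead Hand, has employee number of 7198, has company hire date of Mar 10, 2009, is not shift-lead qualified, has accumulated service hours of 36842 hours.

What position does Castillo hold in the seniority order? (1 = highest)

4

By classification: Vance, Romero and Horvat (Lead Hand); then Castillo and Petrov (Journeyperson); then Amari, Osei and Lindqvist (Helper).
Among Vance, Romero and Horvat, shift-lead qualified before not shift-lead qualified: Vance and Romero (shift-lead qualified) before Horvat (not shift-lead qualified).
Vance and Romero both have company hire date May 19, 2009, so the next rule applies.
Among Vance and Romero, by accumulated service hours (lower first) (reversed rule for this group): Vance (2550 hours) before Romero (7037 hours).
Castillo and Petrov are each shift-lead qualified, so the next rule applies.
Castillo and Petrov both have company hire date Feb 5, 2003, so the next rule applies.
Among Castillo and Petrov, by accumulated service hours (lower first) (reversed rule for this group): Castillo (8471 hours) before Petrov (28293 hours).
Among Amari, Osei and Lindqvist, shift-lead qualified before not shift-lead qualified: Amari (shift-lead qualified) before Osei and Lindqvist (not shift-lead qualified).
Osei and Lindqvist both have company hire date Nov 17, 1999, so the next rule applies.
Among Osei and Lindqvist, by accumulated service hours (lower first) (reversed rule for this group): Osei (7302 hours) before Lindqvist (15756 hours).
Order: Vance, Romero, Horvat, Castillo, Petrov, Amari, Osei, Lindqvist. So position 4.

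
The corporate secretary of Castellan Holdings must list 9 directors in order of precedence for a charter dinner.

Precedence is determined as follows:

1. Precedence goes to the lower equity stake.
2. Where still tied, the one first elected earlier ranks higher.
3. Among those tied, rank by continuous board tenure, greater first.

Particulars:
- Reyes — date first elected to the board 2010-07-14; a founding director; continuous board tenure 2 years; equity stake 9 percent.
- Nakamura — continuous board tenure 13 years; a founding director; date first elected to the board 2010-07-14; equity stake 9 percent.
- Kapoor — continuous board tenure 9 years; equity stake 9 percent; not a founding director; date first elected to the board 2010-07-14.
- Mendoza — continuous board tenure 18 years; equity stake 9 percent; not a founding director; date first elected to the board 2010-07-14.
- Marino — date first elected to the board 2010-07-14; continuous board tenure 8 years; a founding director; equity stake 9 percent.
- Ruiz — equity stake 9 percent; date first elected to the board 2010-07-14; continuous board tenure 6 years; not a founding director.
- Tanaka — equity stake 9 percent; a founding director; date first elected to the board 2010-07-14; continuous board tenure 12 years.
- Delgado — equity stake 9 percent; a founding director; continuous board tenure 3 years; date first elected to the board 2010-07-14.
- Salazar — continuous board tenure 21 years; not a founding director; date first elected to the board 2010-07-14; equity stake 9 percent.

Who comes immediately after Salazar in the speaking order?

By equity stake (lower first): Salazar, Mendoza, Nakamura, Tanaka, Kapoor, Marino, Ruiz, Delgado and Reyes (each 9 percent).
Salazar, Mendoza, Nakamura, Tanaka, Kapoor, Marino, Ruiz, Delgado and Reyes all have date first elected to the board 2010-07-14, so the next rule applies.
Among Salazar, Mendoza, Nakamura, Tanaka, Kapoor, Marino, Ruiz, Delgado and Reyes, by continuous board tenure (higher first): Salazar (21 years) before Mendoza (18 years) before Nakamura (13 years) before Tanaka (12 years) before Kapoor (9 years) before Marino (8 years) before Ruiz (6 years) before Delgado (3 years) before Reyes (2 years).
Order: Salazar, Mendoza, Nakamura, Tanaka, Kapoor, Marino, Ruiz, Delgado, Reyes.

Mendoza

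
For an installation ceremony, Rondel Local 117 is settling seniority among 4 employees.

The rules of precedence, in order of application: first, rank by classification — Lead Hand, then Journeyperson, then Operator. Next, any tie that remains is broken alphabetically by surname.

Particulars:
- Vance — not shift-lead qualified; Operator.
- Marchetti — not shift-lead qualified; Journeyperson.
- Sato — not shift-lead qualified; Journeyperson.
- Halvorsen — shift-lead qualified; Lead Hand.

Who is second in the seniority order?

By classification: Halvorsen (Lead Hand); then Marchetti and Sato (Journeyperson); then Vance (Operator).
Among Marchetti and Sato, alphabetically by surname: Marchetti before Sato.
Order: Halvorsen, Marchetti, Sato, Vance.

Marchetti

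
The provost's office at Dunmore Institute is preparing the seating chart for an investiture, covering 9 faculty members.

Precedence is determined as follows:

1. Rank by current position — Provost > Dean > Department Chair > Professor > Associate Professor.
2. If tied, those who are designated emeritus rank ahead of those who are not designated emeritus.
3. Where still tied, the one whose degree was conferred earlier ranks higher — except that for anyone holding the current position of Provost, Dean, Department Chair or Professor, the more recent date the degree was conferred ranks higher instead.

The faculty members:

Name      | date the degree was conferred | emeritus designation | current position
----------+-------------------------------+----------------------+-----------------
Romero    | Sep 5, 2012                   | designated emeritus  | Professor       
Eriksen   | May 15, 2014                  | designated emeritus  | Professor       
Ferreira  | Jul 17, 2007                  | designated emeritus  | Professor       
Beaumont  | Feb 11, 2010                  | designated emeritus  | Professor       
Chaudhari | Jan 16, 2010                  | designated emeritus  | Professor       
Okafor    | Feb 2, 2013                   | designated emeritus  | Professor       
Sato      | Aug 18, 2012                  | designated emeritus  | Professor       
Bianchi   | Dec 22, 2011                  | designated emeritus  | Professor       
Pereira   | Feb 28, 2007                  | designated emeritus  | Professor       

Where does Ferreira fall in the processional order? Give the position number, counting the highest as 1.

By current position: Eriksen, Okafor, Romero, Sato, Bianchi, Beaumont, Chaudhari, Ferreira and Pereira (Professor).
Eriksen, Okafor, Romero, Sato, Bianchi, Beaumont, Chaudhari, Ferreira and Pereira are each designated emeritus, so the next rule applies.
Among Eriksen, Okafor, Romero, Sato, Bianchi, Beaumont, Chaudhari, Ferreira and Pereira, by date the degree was conferred (later first) (reversed rule for this group): Eriksen (May 15, 2014) before Okafor (Feb 2, 2013) before Romero (Sep 5, 2012) before Sato (Aug 18, 2012) before Bianchi (Dec 22, 2011) before Beaumont (Feb 11, 2010) before Chaudhari (Jan 16, 2010) before Ferreira (Jul 17, 2007) before Pereira (Feb 28, 2007).
Order: Eriksen, Okafor, Romero, Sato, Bianchi, Beaumont, Chaudhari, Ferreira, Pereira. So position 8.

8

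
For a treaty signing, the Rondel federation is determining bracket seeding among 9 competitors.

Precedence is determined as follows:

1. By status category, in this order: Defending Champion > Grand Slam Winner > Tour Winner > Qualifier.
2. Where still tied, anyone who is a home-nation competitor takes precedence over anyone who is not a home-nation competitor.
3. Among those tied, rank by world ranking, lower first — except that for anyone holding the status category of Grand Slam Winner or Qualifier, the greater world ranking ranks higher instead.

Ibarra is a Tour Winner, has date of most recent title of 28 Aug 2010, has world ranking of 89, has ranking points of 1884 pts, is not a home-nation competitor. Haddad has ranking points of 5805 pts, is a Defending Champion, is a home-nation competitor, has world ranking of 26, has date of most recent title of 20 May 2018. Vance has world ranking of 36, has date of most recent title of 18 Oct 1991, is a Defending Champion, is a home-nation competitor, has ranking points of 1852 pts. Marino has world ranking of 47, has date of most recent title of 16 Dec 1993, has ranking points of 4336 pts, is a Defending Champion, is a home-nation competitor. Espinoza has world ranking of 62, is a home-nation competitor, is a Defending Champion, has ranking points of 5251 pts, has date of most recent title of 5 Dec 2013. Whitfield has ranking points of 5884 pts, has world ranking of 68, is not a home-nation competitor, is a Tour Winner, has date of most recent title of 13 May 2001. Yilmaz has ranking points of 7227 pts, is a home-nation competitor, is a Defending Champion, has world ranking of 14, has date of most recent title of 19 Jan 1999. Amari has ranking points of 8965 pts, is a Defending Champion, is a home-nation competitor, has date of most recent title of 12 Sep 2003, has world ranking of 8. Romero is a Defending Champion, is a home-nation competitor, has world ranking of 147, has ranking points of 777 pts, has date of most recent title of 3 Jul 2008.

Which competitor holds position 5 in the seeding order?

By status category: Amari, Yilmaz, Haddad, Vance, Marino, Espinoza and Romero (Defending Champion); then Whitfield and Ibarra (Tour Winner).
Amari, Yilmaz, Haddad, Vance, Marino, Espinoza and Romero are each a home-nation competitor, so the next rule applies.
Among Amari, Yilmaz, Haddad, Vance, Marino, Espinoza and Romero, by world ranking (lower first): Amari (8) before Yilmaz (14) before Haddad (26) before Vance (36) before Marino (47) before Espinoza (62) before Romero (147).
Whitfield and Ibarra are each not a home-nation competitor, so the next rule applies.
Among Whitfield and Ibarra, by world ranking (lower first): Whitfield (68) before Ibarra (89).
Order: Amari, Yilmaz, Haddad, Vance, Marino, Espinoza, Romero, Whitfield, Ibarra.

Marino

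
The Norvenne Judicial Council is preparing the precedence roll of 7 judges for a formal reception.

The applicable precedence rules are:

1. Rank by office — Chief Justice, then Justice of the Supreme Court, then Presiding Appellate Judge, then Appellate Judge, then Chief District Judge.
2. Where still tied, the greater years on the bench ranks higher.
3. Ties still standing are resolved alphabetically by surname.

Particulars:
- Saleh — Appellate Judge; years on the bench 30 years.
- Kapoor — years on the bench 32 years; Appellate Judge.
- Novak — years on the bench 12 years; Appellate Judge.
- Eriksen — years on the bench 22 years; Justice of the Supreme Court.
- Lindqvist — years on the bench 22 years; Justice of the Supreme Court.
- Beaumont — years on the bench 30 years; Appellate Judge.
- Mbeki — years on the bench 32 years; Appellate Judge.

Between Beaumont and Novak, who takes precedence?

Beaumont

By office: Eriksen and Lindqvist (Justice of the Supreme Court); then Kapoor, Mbeki, Beaumont, Saleh and Novak (Appellate Judge).
Eriksen and Lindqvist both have years on the bench 22 years, so the next rule applies.
Among Eriksen and Lindqvist, alphabetically by surname: Eriksen before Lindqvist.
Among Kapoor, Mbeki, Beaumont, Saleh and Novak, by years on the bench (higher first): Kapoor and Mbeki (32 years) before Beaumont and Saleh (30 years) before Novak (12 years).
Among Kapoor and Mbeki, alphabetically by surname: Kapoor before Mbeki.
Among Beaumont and Saleh, alphabetically by surname: Beaumont before Saleh.
So Beaumont takes precedence.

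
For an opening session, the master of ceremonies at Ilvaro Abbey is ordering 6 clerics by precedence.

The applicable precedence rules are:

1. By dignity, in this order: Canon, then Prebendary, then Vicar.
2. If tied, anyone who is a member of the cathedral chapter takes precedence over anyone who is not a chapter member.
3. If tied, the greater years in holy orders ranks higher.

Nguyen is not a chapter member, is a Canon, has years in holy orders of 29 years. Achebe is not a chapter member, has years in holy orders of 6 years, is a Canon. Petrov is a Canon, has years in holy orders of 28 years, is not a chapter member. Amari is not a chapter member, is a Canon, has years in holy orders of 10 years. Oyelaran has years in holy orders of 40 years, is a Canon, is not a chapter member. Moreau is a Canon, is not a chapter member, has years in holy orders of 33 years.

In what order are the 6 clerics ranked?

By dignity: Oyelaran, Moreau, Nguyen, Petrov, Amari and Achebe (Canon).
Oyelaran, Moreau, Nguyen, Petrov, Amari and Achebe are each not a chapter member, so the next rule applies.
Among Oyelaran, Moreau, Nguyen, Petrov, Amari and Achebe, by years in holy orders (higher first): Oyelaran (40 years) before Moreau (33 years) before Nguyen (29 years) before Petrov (28 years) before Amari (10 years) before Achebe (6 years).
Full order: Oyelaran, Moreau, Nguyen, Petrov, Amari, Achebe.

Oyelaran, Moreau, Nguyen, Petrov, Amari, Achebe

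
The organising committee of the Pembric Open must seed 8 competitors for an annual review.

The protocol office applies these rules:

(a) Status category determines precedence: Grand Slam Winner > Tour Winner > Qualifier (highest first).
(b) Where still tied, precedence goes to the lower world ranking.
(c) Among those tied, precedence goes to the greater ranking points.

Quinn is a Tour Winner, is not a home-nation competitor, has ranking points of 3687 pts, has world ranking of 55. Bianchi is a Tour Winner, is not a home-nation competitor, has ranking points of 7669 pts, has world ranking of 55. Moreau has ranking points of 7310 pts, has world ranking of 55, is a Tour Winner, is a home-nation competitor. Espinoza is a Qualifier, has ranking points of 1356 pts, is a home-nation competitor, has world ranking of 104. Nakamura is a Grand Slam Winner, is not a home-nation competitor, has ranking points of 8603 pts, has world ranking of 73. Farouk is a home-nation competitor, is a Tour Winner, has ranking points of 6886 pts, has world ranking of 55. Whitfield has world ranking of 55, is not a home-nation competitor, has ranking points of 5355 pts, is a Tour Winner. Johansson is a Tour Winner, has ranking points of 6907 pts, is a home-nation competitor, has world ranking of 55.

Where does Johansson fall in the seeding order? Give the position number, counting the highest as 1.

By status category: Nakamura (Grand Slam Winner); then Bianchi, Moreau, Johansson, Farouk, Whitfield and Quinn (Tour Winner); then Espinoza (Qualifier).
Bianchi, Moreau, Johansson, Farouk, Whitfield and Quinn all have world ranking 55, so the next rule applies.
Among Bianchi, Moreau, Johansson, Farouk, Whitfield and Quinn, by ranking points (higher first): Bianchi (7669 pts) before Moreau (7310 pts) before Johansson (6907 pts) before Farouk (6886 pts) before Whitfield (5355 pts) before Quinn (3687 pts).
Order: Nakamura, Bianchi, Moreau, Johansson, Farouk, Whitfield, Quinn, Espinoza. So position 4.

4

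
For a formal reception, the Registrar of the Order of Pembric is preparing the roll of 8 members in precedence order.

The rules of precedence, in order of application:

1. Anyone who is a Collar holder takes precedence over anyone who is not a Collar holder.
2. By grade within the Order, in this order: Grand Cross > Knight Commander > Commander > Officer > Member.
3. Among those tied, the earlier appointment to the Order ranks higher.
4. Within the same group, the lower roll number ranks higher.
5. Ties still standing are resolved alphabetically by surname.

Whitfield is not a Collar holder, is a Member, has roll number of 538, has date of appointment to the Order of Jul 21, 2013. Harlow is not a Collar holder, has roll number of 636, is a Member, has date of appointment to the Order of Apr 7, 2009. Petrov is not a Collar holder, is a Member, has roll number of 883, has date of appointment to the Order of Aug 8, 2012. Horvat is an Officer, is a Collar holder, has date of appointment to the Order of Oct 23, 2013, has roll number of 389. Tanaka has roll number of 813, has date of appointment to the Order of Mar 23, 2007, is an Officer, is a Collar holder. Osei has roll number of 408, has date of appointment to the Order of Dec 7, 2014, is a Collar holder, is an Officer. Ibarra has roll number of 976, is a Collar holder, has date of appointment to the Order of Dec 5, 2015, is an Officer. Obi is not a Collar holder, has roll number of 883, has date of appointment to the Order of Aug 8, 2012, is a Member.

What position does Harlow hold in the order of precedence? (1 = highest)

5

By the first rule: Tanaka, Horvat, Osei and Ibarra (each a Collar holder); then Harlow, Obi, Petrov and Whitfield (each not a Collar holder).
Tanaka, Horvat, Osei and Ibarra are each Officer, so the next rule applies.
Among Tanaka, Horvat, Osei and Ibarra, by date of appointment to the Order (earlier first): Tanaka (Mar 23, 2007) before Horvat (Oct 23, 2013) before Osei (Dec 7, 2014) before Ibarra (Dec 5, 2015).
Harlow, Obi, Petrov and Whitfield are each Member, so the next rule applies.
Among Harlow, Obi, Petrov and Whitfield, by date of appointment to the Order (earlier first): Harlow (Apr 7, 2009) before Obi and Petrov (Aug 8, 2012) before Whitfield (Jul 21, 2013).
Obi and Petrov both have roll number 883, so the next rule applies.
Among Obi and Petrov, alphabetically by surname: Obi before Petrov.
Order: Tanaka, Horvat, Osei, Ibarra, Harlow, Obi, Petrov, Whitfield. So position 5.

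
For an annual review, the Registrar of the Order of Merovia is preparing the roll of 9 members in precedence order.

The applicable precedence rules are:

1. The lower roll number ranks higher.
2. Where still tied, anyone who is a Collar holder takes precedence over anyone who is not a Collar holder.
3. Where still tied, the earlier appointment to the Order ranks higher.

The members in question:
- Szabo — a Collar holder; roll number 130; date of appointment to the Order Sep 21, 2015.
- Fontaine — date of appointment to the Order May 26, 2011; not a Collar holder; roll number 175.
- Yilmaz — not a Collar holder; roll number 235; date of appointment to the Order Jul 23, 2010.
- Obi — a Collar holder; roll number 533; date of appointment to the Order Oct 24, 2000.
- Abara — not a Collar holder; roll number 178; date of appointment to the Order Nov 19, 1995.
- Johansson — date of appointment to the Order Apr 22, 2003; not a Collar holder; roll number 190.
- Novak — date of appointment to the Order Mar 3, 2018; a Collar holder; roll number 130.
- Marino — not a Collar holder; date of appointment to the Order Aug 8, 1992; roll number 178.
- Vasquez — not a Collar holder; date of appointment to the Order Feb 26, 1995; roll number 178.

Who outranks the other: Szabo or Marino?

By roll number (lower first): Szabo and Novak (both 130); then Fontaine (175); then Marino, Vasquez and Abara (each 178); then Johansson (190); then Yilmaz (235); then Obi (533).
Szabo and Novak are each a Collar holder, so the next rule applies.
Among Szabo and Novak, by date of appointment to the Order (earlier first): Szabo (Sep 21, 2015) before Novak (Mar 3, 2018).
Marino, Vasquez and Abara are each not a Collar holder, so the next rule applies.
Among Marino, Vasquez and Abara, by date of appointment to the Order (earlier first): Marino (Aug 8, 1992) before Vasquez (Feb 26, 1995) before Abara (Nov 19, 1995).
So Szabo takes precedence.

Szabo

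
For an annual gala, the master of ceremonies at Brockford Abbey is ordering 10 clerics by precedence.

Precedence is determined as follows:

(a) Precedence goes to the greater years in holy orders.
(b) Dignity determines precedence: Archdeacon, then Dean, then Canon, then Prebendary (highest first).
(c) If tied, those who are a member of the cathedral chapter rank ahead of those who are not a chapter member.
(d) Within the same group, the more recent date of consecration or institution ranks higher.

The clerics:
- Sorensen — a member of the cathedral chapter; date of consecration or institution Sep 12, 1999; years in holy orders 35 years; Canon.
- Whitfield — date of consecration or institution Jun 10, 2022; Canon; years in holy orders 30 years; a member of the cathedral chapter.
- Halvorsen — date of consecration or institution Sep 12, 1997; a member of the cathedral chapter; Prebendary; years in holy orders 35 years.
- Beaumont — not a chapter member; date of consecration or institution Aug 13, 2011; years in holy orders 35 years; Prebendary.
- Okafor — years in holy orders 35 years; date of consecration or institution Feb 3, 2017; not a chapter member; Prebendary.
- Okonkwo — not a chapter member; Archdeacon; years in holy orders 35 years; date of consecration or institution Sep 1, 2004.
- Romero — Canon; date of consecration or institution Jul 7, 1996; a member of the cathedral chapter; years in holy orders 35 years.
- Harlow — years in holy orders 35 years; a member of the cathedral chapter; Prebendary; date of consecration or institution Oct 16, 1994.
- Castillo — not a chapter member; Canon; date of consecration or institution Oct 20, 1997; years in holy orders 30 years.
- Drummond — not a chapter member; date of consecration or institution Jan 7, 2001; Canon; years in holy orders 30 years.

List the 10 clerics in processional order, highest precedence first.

Okonkwo, Sorensen, Romero, Halvorsen, Harlow, Okafor, Beaumont, Whitfield, Drummond, Castillo

By years in holy orders (higher first): Okonkwo, Sorensen, Romero, Halvorsen, Harlow, Okafor and Beaumont (each 35 years); then Whitfield, Drummond and Castillo (each 30 years).
Among Okonkwo, Sorensen, Romero, Halvorsen, Harlow, Okafor and Beaumont, by dignity: Okonkwo (Archdeacon) before Sorensen and Romero (Canon) before Halvorsen, Harlow, Okafor and Beaumont (Prebendary).
Sorensen and Romero are each a member of the cathedral chapter, so the next rule applies.
Among Sorensen and Romero, by date of consecration or institution (later first): Sorensen (Sep 12, 1999) before Romero (Jul 7, 1996).
Among Halvorsen, Harlow, Okafor and Beaumont, a member of the cathedral chapter before not a chapter member: Halvorsen and Harlow (a member of the cathedral chapter) before Okafor and Beaumont (not a chapter member).
Among Halvorsen and Harlow, by date of consecration or institution (later first): Halvorsen (Sep 12, 1997) before Harlow (Oct 16, 1994).
Among Okafor and Beaumont, by date of consecration or institution (later first): Okafor (Feb 3, 2017) before Beaumont (Aug 13, 2011).
Whitfield, Drummond and Castillo are each Canon, so the next rule applies.
Among Whitfield, Drummond and Castillo, a member of the cathedral chapter before not a chapter member: Whitfield (a member of the cathedral chapter) before Drummond and Castillo (not a chapter member).
Among Drummond and Castillo, by date of consecration or institution (later first): Drummond (Jan 7, 2001) before Castillo (Oct 20, 1997).
Full order: Okonkwo, Sorensen, Romero, Halvorsen, Harlow, Okafor, Beaumont, Whitfield, Drummond, Castillo.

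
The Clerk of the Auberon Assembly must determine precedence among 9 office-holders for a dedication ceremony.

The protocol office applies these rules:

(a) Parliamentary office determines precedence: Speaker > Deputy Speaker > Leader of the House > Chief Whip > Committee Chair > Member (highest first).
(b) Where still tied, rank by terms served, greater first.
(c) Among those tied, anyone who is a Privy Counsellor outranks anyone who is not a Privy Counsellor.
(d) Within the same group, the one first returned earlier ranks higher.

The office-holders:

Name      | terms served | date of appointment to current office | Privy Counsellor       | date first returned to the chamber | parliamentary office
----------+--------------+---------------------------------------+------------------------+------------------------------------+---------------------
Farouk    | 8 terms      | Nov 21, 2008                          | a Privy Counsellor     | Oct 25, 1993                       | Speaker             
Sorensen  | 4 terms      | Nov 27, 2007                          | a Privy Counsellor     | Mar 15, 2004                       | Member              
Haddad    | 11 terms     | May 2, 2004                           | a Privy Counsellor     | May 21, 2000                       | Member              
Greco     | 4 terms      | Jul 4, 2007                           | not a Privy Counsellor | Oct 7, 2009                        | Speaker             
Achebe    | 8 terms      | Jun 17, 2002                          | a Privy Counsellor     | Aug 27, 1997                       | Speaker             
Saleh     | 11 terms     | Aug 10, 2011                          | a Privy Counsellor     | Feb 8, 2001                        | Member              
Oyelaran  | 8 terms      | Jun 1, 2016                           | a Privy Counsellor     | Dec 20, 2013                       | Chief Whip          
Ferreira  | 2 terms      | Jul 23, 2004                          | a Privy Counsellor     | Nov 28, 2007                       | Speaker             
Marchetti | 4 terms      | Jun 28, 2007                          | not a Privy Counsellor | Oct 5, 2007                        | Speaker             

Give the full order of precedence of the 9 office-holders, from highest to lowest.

Farouk, Achebe, Marchetti, Greco, Ferreira, Oyelaran, Haddad, Saleh, Sorensen

By parliamentary office: Farouk, Achebe, Marchetti, Greco and Ferreira (Speaker); then Oyelaran (Chief Whip); then Haddad, Saleh and Sorensen (Member).
Among Farouk, Achebe, Marchetti, Greco and Ferreira, by terms served (higher first): Farouk and Achebe (8 terms) before Marchetti and Greco (4 terms) before Ferreira (2 terms).
Farouk and Achebe are each a Privy Counsellor, so the next rule applies.
Among Farouk and Achebe, by date first returned to the chamber (earlier first): Farouk (Oct 25, 1993) before Achebe (Aug 27, 1997).
Marchetti and Greco are each not a Privy Counsellor, so the next rule applies.
Among Marchetti and Greco, by date first returned to the chamber (earlier first): Marchetti (Oct 5, 2007) before Greco (Oct 7, 2009).
Among Haddad, Saleh and Sorensen, by terms served (higher first): Haddad and Saleh (11 terms) before Sorensen (4 terms).
Haddad and Saleh are each a Privy Counsellor, so the next rule applies.
Among Haddad and Saleh, by date first returned to the chamber (earlier first): Haddad (May 21, 2000) before Saleh (Feb 8, 2001).
Full order: Farouk, Achebe, Marchetti, Greco, Ferreira, Oyelaran, Haddad, Saleh, Sorensen.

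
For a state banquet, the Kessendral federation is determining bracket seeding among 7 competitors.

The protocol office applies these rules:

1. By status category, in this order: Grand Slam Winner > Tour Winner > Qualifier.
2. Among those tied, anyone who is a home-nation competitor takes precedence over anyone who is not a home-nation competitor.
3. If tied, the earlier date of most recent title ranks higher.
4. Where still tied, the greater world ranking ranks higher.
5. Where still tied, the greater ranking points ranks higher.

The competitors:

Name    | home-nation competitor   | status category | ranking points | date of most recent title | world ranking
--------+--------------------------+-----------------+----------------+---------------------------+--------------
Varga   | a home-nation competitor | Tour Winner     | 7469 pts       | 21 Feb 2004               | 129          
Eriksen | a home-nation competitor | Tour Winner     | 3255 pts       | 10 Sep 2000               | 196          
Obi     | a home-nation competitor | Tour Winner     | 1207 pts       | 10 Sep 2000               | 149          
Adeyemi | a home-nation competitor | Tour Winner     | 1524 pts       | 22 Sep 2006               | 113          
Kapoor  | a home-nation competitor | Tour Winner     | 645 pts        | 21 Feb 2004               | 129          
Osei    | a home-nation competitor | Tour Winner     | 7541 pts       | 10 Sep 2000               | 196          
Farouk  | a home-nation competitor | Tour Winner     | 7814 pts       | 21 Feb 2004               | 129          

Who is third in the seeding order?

Obi

By status category: Osei, Eriksen, Obi, Farouk, Varga, Kapoor and Adeyemi (Tour Winner).
Osei, Eriksen, Obi, Farouk, Varga, Kapoor and Adeyemi are each a home-nation competitor, so the next rule applies.
Among Osei, Eriksen, Obi, Farouk, Varga, Kapoor and Adeyemi, by date of most recent title (earlier first): Osei, Eriksen and Obi (10 Sep 2000) before Farouk, Varga and Kapoor (21 Feb 2004) before Adeyemi (22 Sep 2006).
Among Osei, Eriksen and Obi, by world ranking (higher first): Osei and Eriksen (196) before Obi (149).
Among Osei and Eriksen, by ranking points (higher first): Osei (7541 pts) before Eriksen (3255 pts).
Farouk, Varga and Kapoor all have world ranking 129, so the next rule applies.
Among Farouk, Varga and Kapoor, by ranking points (higher first): Farouk (7814 pts) before Varga (7469 pts) before Kapoor (645 pts).
Order: Osei, Eriksen, Obi, Farouk, Varga, Kapoor, Adeyemi.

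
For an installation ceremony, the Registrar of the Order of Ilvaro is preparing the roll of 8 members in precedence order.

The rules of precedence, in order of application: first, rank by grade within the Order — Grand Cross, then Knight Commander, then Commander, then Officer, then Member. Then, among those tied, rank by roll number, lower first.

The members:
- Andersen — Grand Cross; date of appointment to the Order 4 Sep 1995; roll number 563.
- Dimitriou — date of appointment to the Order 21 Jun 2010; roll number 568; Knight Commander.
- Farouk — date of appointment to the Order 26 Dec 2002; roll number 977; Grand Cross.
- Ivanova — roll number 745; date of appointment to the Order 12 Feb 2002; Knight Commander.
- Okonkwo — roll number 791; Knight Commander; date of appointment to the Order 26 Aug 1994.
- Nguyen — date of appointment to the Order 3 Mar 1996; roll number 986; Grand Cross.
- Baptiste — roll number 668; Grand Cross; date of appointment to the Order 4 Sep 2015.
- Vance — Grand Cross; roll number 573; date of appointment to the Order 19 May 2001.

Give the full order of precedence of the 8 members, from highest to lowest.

Andersen, Vance, Baptiste, Farouk, Nguyen, Dimitriou, Ivanova, Okonkwo

By grade within the Order: Andersen, Vance, Baptiste, Farouk and Nguyen (Grand Cross); then Dimitriou, Ivanova and Okonkwo (Knight Commander).
Among Andersen, Vance, Baptiste, Farouk and Nguyen, by roll number (lower first): Andersen (563) before Vance (573) before Baptiste (668) before Farouk (977) before Nguyen (986).
Among Dimitriou, Ivanova and Okonkwo, by roll number (lower first): Dimitriou (568) before Ivanova (745) before Okonkwo (791).
Full order: Andersen, Vance, Baptiste, Farouk, Nguyen, Dimitriou, Ivanova, Okonkwo.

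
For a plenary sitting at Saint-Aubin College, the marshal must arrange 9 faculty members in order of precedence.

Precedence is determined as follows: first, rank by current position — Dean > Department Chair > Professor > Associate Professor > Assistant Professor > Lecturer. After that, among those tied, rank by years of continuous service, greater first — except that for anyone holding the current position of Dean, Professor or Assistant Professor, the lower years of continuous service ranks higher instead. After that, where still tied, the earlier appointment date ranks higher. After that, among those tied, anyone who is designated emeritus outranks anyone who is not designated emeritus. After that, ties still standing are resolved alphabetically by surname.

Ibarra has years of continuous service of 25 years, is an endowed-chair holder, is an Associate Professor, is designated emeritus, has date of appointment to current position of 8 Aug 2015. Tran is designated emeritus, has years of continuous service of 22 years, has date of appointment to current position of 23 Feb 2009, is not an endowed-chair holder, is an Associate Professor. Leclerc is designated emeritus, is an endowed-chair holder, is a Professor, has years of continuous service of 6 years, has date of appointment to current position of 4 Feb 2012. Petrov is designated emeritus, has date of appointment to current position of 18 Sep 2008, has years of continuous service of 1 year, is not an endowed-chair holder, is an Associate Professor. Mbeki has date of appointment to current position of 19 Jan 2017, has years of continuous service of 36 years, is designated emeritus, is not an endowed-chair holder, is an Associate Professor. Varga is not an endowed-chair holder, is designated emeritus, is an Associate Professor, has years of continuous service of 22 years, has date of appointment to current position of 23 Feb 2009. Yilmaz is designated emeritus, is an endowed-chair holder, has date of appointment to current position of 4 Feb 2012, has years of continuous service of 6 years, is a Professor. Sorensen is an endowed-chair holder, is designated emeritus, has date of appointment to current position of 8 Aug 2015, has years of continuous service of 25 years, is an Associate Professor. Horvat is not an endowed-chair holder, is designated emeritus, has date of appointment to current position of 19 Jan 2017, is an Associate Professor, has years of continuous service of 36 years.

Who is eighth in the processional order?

Varga

By current position: Leclerc and Yilmaz (Professor); then Horvat, Mbeki, Ibarra, Sorensen, Tran, Varga and Petrov (Associate Professor).
Leclerc and Yilmaz both have years of continuous service 6 years, so the next rule applies.
Leclerc and Yilmaz both have date of appointment to current position 4 Feb 2012, so the next rule applies.
Leclerc and Yilmaz are each designated emeritus, so the next rule applies.
Among Leclerc and Yilmaz, alphabetically by surname: Leclerc before Yilmaz.
Among Horvat, Mbeki, Ibarra, Sorensen, Tran, Varga and Petrov, by years of continuous service (higher first): Horvat and Mbeki (36 years) before Ibarra and Sorensen (25 years) before Tran and Varga (22 years) before Petrov (1 year).
Horvat and Mbeki both have date of appointment to current position 19 Jan 2017, so the next rule applies.
Horvat and Mbeki are each designated emeritus, so the next rule applies.
Among Horvat and Mbeki, alphabetically by surname: Horvat before Mbeki.
Ibarra and Sorensen both have date of appointment to current position 8 Aug 2015, so the next rule applies.
Ibarra and Sorensen are each designated emeritus, so the next rule applies.
Among Ibarra and Sorensen, alphabetically by surname: Ibarra before Sorensen.
Tran and Varga both have date of appointment to current position 23 Feb 2009, so the next rule applies.
Tran and Varga are each designated emeritus, so the next rule applies.
Among Tran and Varga, alphabetically by surname: Tran before Varga.
Order: Leclerc, Yilmaz, Horvat, Mbeki, Ibarra, Sorensen, Tran, Varga, Petrov.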